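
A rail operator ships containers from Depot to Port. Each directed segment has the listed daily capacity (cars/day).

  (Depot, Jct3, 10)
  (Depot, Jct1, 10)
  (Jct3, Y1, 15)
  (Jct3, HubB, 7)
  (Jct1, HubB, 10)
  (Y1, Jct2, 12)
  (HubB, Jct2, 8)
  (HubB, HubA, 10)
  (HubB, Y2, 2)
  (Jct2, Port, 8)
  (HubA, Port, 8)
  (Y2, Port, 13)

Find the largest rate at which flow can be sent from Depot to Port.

18

Augment Depot→Jct3→Y1→Jct2→Port: bottleneck 8, flow now 8.
Augment Depot→Jct3→HubB→HubA→Port: bottleneck 2, flow now 10.
Augment Depot→Jct1→HubB→HubA→Port: bottleneck 6, flow now 16.
Augment Depot→Jct1→HubB→Y2→Port: bottleneck 2, flow now 18.
No augmenting path remains; maximum flow = 18.
In the residual graph, reachable from Depot: {Depot, Jct3, Jct1, Y1, HubB, Jct2, HubA}.
Min-cut edges: HubB→Y2 (2), Jct2→Port (8), HubA→Port (8); capacity 2 + 8 + 8 = 18.
This cut is saturated, so no flow can exceed 18.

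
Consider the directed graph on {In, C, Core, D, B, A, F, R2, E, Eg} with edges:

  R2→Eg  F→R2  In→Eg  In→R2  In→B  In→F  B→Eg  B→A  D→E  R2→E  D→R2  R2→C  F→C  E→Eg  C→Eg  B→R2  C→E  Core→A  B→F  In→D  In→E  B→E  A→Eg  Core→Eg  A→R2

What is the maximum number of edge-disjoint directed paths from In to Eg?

5

Assign every edge capacity 1; by Menger, the answer equals the max flow.
Path In→Eg (+1); total 1.
Path In→B→Eg (+1); total 2.
Path In→R2→Eg (+1); total 3.
Path In→E→Eg (+1); total 4.
Path In→F→C→Eg (+1); total 5.
No residual In→Eg path; max flow = 5.
Certifying cut of size 5: {C→Eg, E→Eg, In→B, In→Eg, R2→Eg}.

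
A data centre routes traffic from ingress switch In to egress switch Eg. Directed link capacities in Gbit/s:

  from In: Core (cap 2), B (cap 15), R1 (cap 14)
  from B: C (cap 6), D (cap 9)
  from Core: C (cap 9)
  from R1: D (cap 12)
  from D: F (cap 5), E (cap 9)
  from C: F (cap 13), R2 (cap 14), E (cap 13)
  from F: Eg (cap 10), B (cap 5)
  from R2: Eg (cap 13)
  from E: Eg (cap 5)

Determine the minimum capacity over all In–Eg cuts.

18

Augment In→B→D→F→Eg: bottleneck 5, flow now 5.
Augment In→B→D→E→Eg: bottleneck 4, flow now 9.
Augment In→B→C→F→Eg: bottleneck 5, flow now 14.
Augment In→B→C→R2→Eg: bottleneck 1, flow now 15.
Augment In→Core→C→R2→Eg: bottleneck 2, flow now 17.
Augment In→R1→D→E→Eg: bottleneck 1, flow now 18.
No augmenting path remains; maximum flow = 18.
By max-flow min-cut, the minimum cut capacity equals the max flow.
In the residual graph, reachable from In: {In, B, R1, D, E}.
Min-cut edges: In→Core (2), B→C (6), D→F (5), E→Eg (5); capacity 2 + 6 + 5 + 5 = 18.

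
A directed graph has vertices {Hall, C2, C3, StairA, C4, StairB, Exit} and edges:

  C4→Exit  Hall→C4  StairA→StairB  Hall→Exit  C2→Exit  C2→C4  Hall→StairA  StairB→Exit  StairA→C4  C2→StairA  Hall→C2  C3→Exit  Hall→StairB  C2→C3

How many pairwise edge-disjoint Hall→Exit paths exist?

4

Assign every edge capacity 1; by Menger, the answer equals the max flow.
Path Hall→Exit (+1); total 1.
Path Hall→C2→Exit (+1); total 2.
Path Hall→C4→Exit (+1); total 3.
Path Hall→StairB→Exit (+1); total 4.
No residual Hall→Exit path; max flow = 4.
Certifying cut of size 4: {C4→Exit, Hall→C2, Hall→Exit, StairB→Exit}.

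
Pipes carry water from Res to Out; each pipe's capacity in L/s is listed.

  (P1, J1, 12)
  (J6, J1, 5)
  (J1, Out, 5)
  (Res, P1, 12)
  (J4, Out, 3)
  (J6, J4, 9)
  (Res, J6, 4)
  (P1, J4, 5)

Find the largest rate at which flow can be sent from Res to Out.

8

Augment Res→J6→J4→Out: bottleneck 3, flow now 3.
Augment Res→J6→J1→Out: bottleneck 1, flow now 4.
Augment Res→P1→J1→Out: bottleneck 4, flow now 8.
No augmenting path remains; maximum flow = 8.
In the residual graph, reachable from Res: {Res, J6, P1, J4, J1}.
Min-cut edges: J4→Out (3), J1→Out (5); capacity 3 + 5 = 8.
This cut is saturated, so no flow can exceed 8.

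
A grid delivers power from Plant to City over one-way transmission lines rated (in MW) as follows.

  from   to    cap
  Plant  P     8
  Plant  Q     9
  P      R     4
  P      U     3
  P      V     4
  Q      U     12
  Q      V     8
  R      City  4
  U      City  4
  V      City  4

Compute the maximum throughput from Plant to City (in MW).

Augment Plant→P→R→City: bottleneck 4, flow now 4.
Augment Plant→P→U→City: bottleneck 3, flow now 7.
Augment Plant→P→V→City: bottleneck 1, flow now 8.
Augment Plant→Q→U→City: bottleneck 1, flow now 9.
Augment Plant→Q→V→City: bottleneck 3, flow now 12.
No augmenting path remains; maximum flow = 12.
In the residual graph, reachable from Plant: {Plant, P, Q, U, V}.
Min-cut edges: P→R (4), U→City (4), V→City (4); capacity 4 + 4 + 4 = 12.
This cut is saturated, so no flow can exceed 12.

12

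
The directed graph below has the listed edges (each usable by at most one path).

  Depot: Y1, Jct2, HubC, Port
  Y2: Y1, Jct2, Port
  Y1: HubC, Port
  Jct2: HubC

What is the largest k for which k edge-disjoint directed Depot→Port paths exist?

Assign every edge capacity 1; by Menger, the answer equals the max flow.
Path Depot→Port (+1); total 1.
Path Depot→Y1→Port (+1); total 2.
No residual Depot→Port path; max flow = 2.
Certifying cut of size 2: {Depot→Port, Depot→Y1}.

2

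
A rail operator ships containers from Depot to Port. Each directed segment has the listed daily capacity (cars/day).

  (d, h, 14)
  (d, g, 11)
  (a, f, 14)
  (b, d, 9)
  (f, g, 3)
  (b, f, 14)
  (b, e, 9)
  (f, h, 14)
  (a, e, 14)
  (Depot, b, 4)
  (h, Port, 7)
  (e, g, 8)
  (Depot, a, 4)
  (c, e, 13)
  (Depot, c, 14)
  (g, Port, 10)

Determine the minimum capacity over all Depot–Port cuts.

16

Augment Depot→a→e→g→Port: bottleneck 4, flow now 4.
Augment Depot→b→d→g→Port: bottleneck 4, flow now 8.
Augment Depot→c→e→g→Port: bottleneck 2, flow now 10.
Augment Depot→c→e→a→f→h→Port: bottleneck 4, flow now 14. (uses reverse residual edge)
Augment Depot→c→e→g→d→h→Port: bottleneck 2, flow now 16. (uses reverse residual edge)
No augmenting path remains; maximum flow = 16.
By max-flow min-cut, the minimum cut capacity equals the max flow.
In the residual graph, reachable from Depot: {Depot, c, e}.
Min-cut edges: Depot→a (4), Depot→b (4), e→g (8); capacity 4 + 4 + 8 = 16.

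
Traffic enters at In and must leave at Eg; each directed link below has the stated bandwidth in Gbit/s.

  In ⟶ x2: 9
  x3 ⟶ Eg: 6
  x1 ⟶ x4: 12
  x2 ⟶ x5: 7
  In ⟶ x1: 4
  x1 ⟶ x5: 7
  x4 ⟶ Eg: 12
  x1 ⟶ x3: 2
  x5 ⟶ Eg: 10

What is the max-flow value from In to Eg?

Augment In→x1→x3→Eg: bottleneck 2, flow now 2.
Augment In→x1→x4→Eg: bottleneck 2, flow now 4.
Augment In→x2→x5→Eg: bottleneck 7, flow now 11.
No augmenting path remains; maximum flow = 11.
In the residual graph, reachable from In: {In, x2}.
Min-cut edges: In→x1 (4), x2→x5 (7); capacity 4 + 7 = 11.
This cut is saturated, so no flow can exceed 11.

11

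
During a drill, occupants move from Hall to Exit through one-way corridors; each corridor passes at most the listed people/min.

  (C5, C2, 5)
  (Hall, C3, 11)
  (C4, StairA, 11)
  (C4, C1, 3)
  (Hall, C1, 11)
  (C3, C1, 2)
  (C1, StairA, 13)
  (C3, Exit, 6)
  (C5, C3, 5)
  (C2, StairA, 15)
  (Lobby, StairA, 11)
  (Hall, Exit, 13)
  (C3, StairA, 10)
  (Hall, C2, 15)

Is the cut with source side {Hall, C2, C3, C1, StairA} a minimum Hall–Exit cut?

Yes — it is a minimum cut (capacity 19).

Given cut capacity: 13 + 6 = 19.
Augment Hall→Exit: bottleneck 13, flow now 13.
Augment Hall→C3→Exit: bottleneck 6, flow now 19.
No augmenting path remains; maximum flow = 19.
Cut capacity 19 equals the max flow, so it is a minimum cut.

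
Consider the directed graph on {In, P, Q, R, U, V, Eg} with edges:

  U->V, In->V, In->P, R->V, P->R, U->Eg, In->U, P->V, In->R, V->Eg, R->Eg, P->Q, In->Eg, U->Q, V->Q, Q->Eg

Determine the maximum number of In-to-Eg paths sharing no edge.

Assign every edge capacity 1; by Menger, the answer equals the max flow.
Path In→Eg (+1); total 1.
Path In→R→Eg (+1); total 2.
Path In→U→Eg (+1); total 3.
Path In→V→Eg (+1); total 4.
Path In→P→Q→Eg (+1); total 5.
No residual In→Eg path; max flow = 5.
Certifying cut of size 5: {In→Eg, In→P, In→R, In→U, In→V}.

5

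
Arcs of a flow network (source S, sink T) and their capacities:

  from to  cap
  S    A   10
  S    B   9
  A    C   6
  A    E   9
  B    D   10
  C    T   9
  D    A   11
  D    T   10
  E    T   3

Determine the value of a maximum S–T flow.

18

Augment S→A→C→T: bottleneck 6, flow now 6.
Augment S→A→E→T: bottleneck 3, flow now 9.
Augment S→B→D→T: bottleneck 9, flow now 18.
No augmenting path remains; maximum flow = 18.
In the residual graph, reachable from S: {S, A, E}.
Min-cut edges: S→B (9), A→C (6), E→T (3); capacity 9 + 6 + 3 = 18.
This cut is saturated, so no flow can exceed 18.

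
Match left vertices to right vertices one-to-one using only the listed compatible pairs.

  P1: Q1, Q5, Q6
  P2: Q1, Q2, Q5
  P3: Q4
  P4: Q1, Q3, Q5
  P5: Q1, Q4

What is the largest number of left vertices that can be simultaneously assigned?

Unit-capacity flow: source→left, listed edges, right→sink; max matching = max flow.
Augmenting path P1→Q1 (+1); matched 1.
Augmenting path P2→Q2 (+1); matched 2.
Augmenting path P3→Q4 (+1); matched 3.
Augmenting path P4→Q3 (+1); matched 4.
Augmenting path P5→Q1→P1→Q5 (+1); matched 5.
No augmenting path remains; maximum matching = 5.
König certificate: {P1, P2, P3, P4, P5} is a vertex cover of size 5 (every listed pair touches it), so no matching can be larger.

5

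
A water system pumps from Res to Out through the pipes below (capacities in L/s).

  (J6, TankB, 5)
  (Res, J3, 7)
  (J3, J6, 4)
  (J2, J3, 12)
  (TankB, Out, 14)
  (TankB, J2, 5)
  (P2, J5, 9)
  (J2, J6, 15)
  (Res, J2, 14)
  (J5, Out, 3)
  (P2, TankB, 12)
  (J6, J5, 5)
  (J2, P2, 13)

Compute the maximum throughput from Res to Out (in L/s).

17

Augment Res→J3→J6→TankB→Out: bottleneck 4, flow now 4.
Augment Res→J2→J6→TankB→Out: bottleneck 1, flow now 5.
Augment Res→J2→J6→J5→Out: bottleneck 3, flow now 8.
Augment Res→J2→P2→TankB→Out: bottleneck 9, flow now 17.
No augmenting path remains; maximum flow = 17.
In the residual graph, reachable from Res: {Res, J3, J2, J6, P2, TankB, J5}.
Min-cut edges: TankB→Out (14), J5→Out (3); capacity 14 + 3 = 17.
This cut is saturated, so no flow can exceed 17.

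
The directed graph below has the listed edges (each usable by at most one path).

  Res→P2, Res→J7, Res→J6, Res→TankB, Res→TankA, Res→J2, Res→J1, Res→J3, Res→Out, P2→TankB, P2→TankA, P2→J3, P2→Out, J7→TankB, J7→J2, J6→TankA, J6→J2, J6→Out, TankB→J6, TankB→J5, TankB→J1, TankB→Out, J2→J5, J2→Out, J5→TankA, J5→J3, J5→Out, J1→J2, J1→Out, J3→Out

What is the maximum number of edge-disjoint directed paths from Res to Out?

8

Assign every edge capacity 1; by Menger, the answer equals the max flow.
Path Res→Out (+1); total 1.
Path Res→P2→Out (+1); total 2.
Path Res→J6→Out (+1); total 3.
Path Res→TankB→Out (+1); total 4.
Path Res→J2→Out (+1); total 5.
Path Res→J1→Out (+1); total 6.
Path Res→J3→Out (+1); total 7.
Path Res→J7→TankB→J5→Out (+1); total 8.
No residual Res→Out path; max flow = 8.
Certifying cut of size 8: {Res→J1, Res→J2, Res→J3, Res→J6, Res→J7, Res→Out, Res→P2, Res→TankB}.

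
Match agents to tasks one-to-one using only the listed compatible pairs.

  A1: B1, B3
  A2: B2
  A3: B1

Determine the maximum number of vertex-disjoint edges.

3

Unit-capacity flow: source→left, listed edges, right→sink; max matching = max flow.
Augmenting path A1→B1 (+1); matched 1.
Augmenting path A2→B2 (+1); matched 2.
Augmenting path A3→B1→A1→B3 (+1); matched 3.
No augmenting path remains; maximum matching = 3.
König certificate: {A1, A2, A3} is a vertex cover of size 3 (every listed pair touches it), so no matching can be larger.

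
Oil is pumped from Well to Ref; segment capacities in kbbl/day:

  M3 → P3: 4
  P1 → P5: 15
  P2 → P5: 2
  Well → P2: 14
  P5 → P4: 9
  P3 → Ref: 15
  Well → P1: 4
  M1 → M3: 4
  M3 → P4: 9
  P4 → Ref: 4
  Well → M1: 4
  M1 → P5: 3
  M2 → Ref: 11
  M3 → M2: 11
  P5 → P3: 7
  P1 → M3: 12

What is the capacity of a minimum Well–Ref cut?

Augment Well→P1→P5→P3→Ref: bottleneck 4, flow now 4.
Augment Well→P2→P5→P3→Ref: bottleneck 2, flow now 6.
Augment Well→M1→P5→P3→Ref: bottleneck 1, flow now 7.
Augment Well→M1→P5→P4→Ref: bottleneck 2, flow now 9.
Augment Well→M1→M3→P3→Ref: bottleneck 1, flow now 10.
No augmenting path remains; maximum flow = 10.
By max-flow min-cut, the minimum cut capacity equals the max flow.
In the residual graph, reachable from Well: {Well, P2}.
Min-cut edges: Well→P1 (4), Well→M1 (4), P2→P5 (2); capacity 4 + 4 + 2 = 10.

10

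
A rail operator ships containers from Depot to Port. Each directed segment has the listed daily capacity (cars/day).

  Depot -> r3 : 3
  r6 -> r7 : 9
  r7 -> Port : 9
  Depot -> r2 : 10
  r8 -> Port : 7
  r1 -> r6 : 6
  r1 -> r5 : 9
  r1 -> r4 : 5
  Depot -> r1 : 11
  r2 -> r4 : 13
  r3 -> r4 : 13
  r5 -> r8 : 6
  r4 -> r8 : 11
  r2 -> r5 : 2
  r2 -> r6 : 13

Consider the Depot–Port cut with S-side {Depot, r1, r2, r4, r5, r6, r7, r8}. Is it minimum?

Given cut capacity: 3 + 9 + 7 = 19.
Augment Depot→r1→r4→r8→Port: bottleneck 5, flow now 5.
Augment Depot→r1→r5→r8→Port: bottleneck 2, flow now 7.
Augment Depot→r1→r6→r7→Port: bottleneck 4, flow now 11.
Augment Depot→r2→r6→r7→Port: bottleneck 5, flow now 16.
No augmenting path remains; maximum flow = 16.
In the residual graph, reachable from Depot: {Depot, r1, r2, r3, r4, r5, r6, r8}.
Min-cut edges: r6→r7 (9), r8→Port (7); capacity 9 + 7 = 16.
Cut capacity 19 exceeds the max flow 16, so it is not minimum.

No — its capacity is 19, but the minimum cut has capacity 16.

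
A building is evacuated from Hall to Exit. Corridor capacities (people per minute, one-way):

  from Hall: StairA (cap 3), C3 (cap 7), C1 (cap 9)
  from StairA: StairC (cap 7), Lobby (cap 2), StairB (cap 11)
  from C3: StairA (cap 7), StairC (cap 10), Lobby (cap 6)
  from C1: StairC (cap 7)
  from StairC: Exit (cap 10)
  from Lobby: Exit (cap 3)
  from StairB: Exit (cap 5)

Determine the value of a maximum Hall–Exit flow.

Augment Hall→StairA→StairC→Exit: bottleneck 3, flow now 3.
Augment Hall→C3→StairC→Exit: bottleneck 7, flow now 10.
Augment Hall→C1→StairC→StairA→Lobby→Exit: bottleneck 2, flow now 12. (uses reverse residual edge)
Augment Hall→C1→StairC→StairA→StairB→Exit: bottleneck 1, flow now 13. (uses reverse residual edge)
Augment Hall→C1→StairC→C3→Lobby→Exit: bottleneck 1, flow now 14. (uses reverse residual edge)
Augment Hall→C1→StairC→C3→StairA→StairB→Exit: bottleneck 3, flow now 17. (uses reverse residual edge)
No augmenting path remains; maximum flow = 17.
In the residual graph, reachable from Hall: {Hall, C1}.
Min-cut edges: Hall→StairA (3), Hall→C3 (7), C1→StairC (7); capacity 3 + 7 + 7 = 17.
This cut is saturated, so no flow can exceed 17.

17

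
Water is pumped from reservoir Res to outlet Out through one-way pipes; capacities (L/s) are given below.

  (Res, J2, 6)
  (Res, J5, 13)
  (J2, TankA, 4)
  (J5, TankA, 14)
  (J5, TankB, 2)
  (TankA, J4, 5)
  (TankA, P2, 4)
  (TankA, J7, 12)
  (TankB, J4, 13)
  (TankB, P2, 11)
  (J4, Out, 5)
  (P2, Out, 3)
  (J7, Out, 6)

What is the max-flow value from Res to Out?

Augment Res→J2→TankA→J4→Out: bottleneck 4, flow now 4.
Augment Res→J5→TankA→J4→Out: bottleneck 1, flow now 5.
Augment Res→J5→TankA→P2→Out: bottleneck 3, flow now 8.
Augment Res→J5→TankA→J7→Out: bottleneck 6, flow now 14.
No augmenting path remains; maximum flow = 14.
In the residual graph, reachable from Res: {Res, J2, J5, TankA, TankB, J4, P2, J7}.
Min-cut edges: J4→Out (5), P2→Out (3), J7→Out (6); capacity 5 + 3 + 6 = 14.
This cut is saturated, so no flow can exceed 14.

14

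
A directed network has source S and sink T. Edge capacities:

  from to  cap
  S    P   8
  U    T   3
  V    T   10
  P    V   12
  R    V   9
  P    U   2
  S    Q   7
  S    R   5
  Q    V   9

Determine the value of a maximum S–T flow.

Augment S→P→U→T: bottleneck 2, flow now 2.
Augment S→P→V→T: bottleneck 6, flow now 8.
Augment S→Q→V→T: bottleneck 4, flow now 12.
No augmenting path remains; maximum flow = 12.
In the residual graph, reachable from S: {S, P, Q, R, V}.
Min-cut edges: P→U (2), V→T (10); capacity 2 + 10 = 12.
This cut is saturated, so no flow can exceed 12.

12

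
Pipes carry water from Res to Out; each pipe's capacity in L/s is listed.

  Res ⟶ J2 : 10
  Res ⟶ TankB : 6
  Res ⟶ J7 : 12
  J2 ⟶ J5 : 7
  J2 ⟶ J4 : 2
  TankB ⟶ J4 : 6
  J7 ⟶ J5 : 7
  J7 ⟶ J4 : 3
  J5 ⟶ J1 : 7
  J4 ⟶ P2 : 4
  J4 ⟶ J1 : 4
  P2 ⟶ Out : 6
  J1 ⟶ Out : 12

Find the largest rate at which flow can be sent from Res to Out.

Augment Res→J2→J5→J1→Out: bottleneck 7, flow now 7.
Augment Res→J2→J4→P2→Out: bottleneck 2, flow now 9.
Augment Res→TankB→J4→P2→Out: bottleneck 2, flow now 11.
Augment Res→TankB→J4→J1→Out: bottleneck 4, flow now 15.
No augmenting path remains; maximum flow = 15.
In the residual graph, reachable from Res: {Res, J2, TankB, J7, J5, J4}.
Min-cut edges: J5→J1 (7), J4→P2 (4), J4→J1 (4); capacity 7 + 4 + 4 = 15.
This cut is saturated, so no flow can exceed 15.

15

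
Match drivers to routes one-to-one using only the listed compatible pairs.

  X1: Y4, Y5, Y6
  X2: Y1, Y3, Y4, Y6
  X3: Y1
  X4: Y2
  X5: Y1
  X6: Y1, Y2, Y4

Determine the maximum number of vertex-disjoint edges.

Unit-capacity flow: source→left, listed edges, right→sink; max matching = max flow.
Augmenting path X1→Y4 (+1); matched 1.
Augmenting path X2→Y1 (+1); matched 2.
Augmenting path X4→Y2 (+1); matched 3.
Augmenting path X3→Y1→X2→Y3 (+1); matched 4.
Augmenting path X6→Y4→X1→Y5 (+1); matched 5.
No augmenting path remains; maximum matching = 5.
König certificate: {X1, X2, X4, X6, Y1} is a vertex cover of size 5 (every listed pair touches it), so no matching can be larger.

5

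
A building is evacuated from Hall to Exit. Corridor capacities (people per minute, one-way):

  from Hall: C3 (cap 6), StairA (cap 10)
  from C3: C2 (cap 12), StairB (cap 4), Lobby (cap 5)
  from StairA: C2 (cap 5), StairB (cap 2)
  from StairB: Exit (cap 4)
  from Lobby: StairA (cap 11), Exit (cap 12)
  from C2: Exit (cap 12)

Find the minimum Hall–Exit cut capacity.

13

Augment Hall→C3→StairB→Exit: bottleneck 4, flow now 4.
Augment Hall→C3→Lobby→Exit: bottleneck 2, flow now 6.
Augment Hall→StairA→C2→Exit: bottleneck 5, flow now 11.
Augment Hall→StairA→StairB→C3→Lobby→Exit: bottleneck 2, flow now 13. (uses reverse residual edge)
No augmenting path remains; maximum flow = 13.
By max-flow min-cut, the minimum cut capacity equals the max flow.
In the residual graph, reachable from Hall: {Hall, StairA}.
Min-cut edges: Hall→C3 (6), StairA→StairB (2), StairA→C2 (5); capacity 6 + 2 + 5 = 13.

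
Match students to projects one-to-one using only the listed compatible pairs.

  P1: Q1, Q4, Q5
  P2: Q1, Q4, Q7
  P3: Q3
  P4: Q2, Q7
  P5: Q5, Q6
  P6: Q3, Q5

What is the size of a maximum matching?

Unit-capacity flow: source→left, listed edges, right→sink; max matching = max flow.
Augmenting path P1→Q1 (+1); matched 1.
Augmenting path P2→Q4 (+1); matched 2.
Augmenting path P3→Q3 (+1); matched 3.
Augmenting path P4→Q2 (+1); matched 4.
Augmenting path P5→Q5 (+1); matched 5.
Augmenting path P6→Q5→P5→Q6 (+1); matched 6.
No augmenting path remains; maximum matching = 6.
König certificate: {P1, P2, P3, P4, P5, P6} is a vertex cover of size 6 (every listed pair touches it), so no matching can be larger.

6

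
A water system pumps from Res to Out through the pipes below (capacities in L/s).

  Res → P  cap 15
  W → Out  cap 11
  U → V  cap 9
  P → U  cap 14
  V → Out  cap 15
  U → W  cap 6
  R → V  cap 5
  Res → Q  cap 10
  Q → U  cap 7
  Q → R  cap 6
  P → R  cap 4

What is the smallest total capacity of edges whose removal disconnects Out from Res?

20

Augment Res→P→R→V→Out: bottleneck 4, flow now 4.
Augment Res→P→U→V→Out: bottleneck 9, flow now 13.
Augment Res→P→U→W→Out: bottleneck 2, flow now 15.
Augment Res→Q→R→V→Out: bottleneck 1, flow now 16.
Augment Res→Q→U→W→Out: bottleneck 4, flow now 20.
No augmenting path remains; maximum flow = 20.
By max-flow min-cut, the minimum cut capacity equals the max flow.
In the residual graph, reachable from Res: {Res, P, Q, R, U}.
Min-cut edges: R→V (5), U→V (9), U→W (6); capacity 5 + 9 + 6 = 20.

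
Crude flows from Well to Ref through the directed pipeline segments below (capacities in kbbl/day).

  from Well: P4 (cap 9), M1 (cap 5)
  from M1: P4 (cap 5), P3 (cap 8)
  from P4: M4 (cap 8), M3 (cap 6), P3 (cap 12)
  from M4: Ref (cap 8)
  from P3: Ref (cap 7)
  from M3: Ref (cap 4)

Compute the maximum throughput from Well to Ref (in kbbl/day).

14

Augment Well→M1→P3→Ref: bottleneck 5, flow now 5.
Augment Well→P4→M4→Ref: bottleneck 8, flow now 13.
Augment Well→P4→P3→Ref: bottleneck 1, flow now 14.
No augmenting path remains; maximum flow = 14.
In the residual graph, reachable from Well: {Well}.
Min-cut edges: Well→M1 (5), Well→P4 (9); capacity 5 + 9 = 14.
This cut is saturated, so no flow can exceed 14.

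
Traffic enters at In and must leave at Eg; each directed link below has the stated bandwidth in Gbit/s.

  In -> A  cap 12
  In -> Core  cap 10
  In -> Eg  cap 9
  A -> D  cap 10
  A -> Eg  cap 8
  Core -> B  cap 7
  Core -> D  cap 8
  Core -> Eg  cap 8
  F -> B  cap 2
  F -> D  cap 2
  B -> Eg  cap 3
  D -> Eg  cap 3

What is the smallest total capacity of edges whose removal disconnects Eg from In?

30

Augment In→Eg: bottleneck 9, flow now 9.
Augment In→A→Eg: bottleneck 8, flow now 17.
Augment In→Core→Eg: bottleneck 8, flow now 25.
Augment In→A→D→Eg: bottleneck 3, flow now 28.
Augment In→Core→B→Eg: bottleneck 2, flow now 30.
No augmenting path remains; maximum flow = 30.
By max-flow min-cut, the minimum cut capacity equals the max flow.
In the residual graph, reachable from In: {In, A, D}.
Min-cut edges: In→Core (10), In→Eg (9), A→Eg (8), D→Eg (3); capacity 10 + 9 + 8 + 3 = 30.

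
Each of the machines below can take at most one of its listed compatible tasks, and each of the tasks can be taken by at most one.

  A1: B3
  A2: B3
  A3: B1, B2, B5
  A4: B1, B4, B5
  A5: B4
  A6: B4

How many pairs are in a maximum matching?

4

Unit-capacity flow: source→left, listed edges, right→sink; max matching = max flow.
Augmenting path A1→B3 (+1); matched 1.
Augmenting path A3→B1 (+1); matched 2.
Augmenting path A4→B4 (+1); matched 3.
Augmenting path A5→B4→A4→B5 (+1); matched 4.
No augmenting path remains; maximum matching = 4.
König certificate: {A3, A4, B3, B4} is a vertex cover of size 4 (every listed pair touches it), so no matching can be larger.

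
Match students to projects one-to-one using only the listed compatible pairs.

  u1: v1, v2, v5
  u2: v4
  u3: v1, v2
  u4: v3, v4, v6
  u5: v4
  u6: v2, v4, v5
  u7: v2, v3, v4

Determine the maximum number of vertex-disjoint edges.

6

Unit-capacity flow: source→left, listed edges, right→sink; max matching = max flow.
Augmenting path u1→v1 (+1); matched 1.
Augmenting path u2→v4 (+1); matched 2.
Augmenting path u3→v2 (+1); matched 3.
Augmenting path u4→v3 (+1); matched 4.
Augmenting path u6→v5 (+1); matched 5.
Augmenting path u7→v3→u4→v6 (+1); matched 6.
No augmenting path remains; maximum matching = 6.
König certificate: {u1, u3, u4, u6, u7, v4} is a vertex cover of size 6 (every listed pair touches it), so no matching can be larger.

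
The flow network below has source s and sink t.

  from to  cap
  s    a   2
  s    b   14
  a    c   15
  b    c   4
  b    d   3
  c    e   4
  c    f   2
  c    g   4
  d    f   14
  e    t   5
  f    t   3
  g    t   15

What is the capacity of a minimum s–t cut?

Augment s→a→c→e→t: bottleneck 2, flow now 2.
Augment s→b→c→e→t: bottleneck 2, flow now 4.
Augment s→b→c→f→t: bottleneck 2, flow now 6.
Augment s→b→d→f→t: bottleneck 1, flow now 7.
Augment s→b→d→f→c→g→t: bottleneck 2, flow now 9. (uses reverse residual edge)
No augmenting path remains; maximum flow = 9.
By max-flow min-cut, the minimum cut capacity equals the max flow.
In the residual graph, reachable from s: {s, b}.
Min-cut edges: s→a (2), b→c (4), b→d (3); capacity 2 + 4 + 3 = 9.

9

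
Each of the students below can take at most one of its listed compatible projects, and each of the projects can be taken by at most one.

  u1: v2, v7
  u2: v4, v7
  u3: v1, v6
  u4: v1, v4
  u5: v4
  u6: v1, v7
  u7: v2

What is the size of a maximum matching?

Unit-capacity flow: source→left, listed edges, right→sink; max matching = max flow.
Augmenting path u1→v2 (+1); matched 1.
Augmenting path u2→v4 (+1); matched 2.
Augmenting path u3→v1 (+1); matched 3.
Augmenting path u6→v7 (+1); matched 4.
Augmenting path u4→v1→u3→v6 (+1); matched 5.
No augmenting path remains; maximum matching = 5.
König certificate: {u3, v1, v2, v4, v7} is a vertex cover of size 5 (every listed pair touches it), so no matching can be larger.

5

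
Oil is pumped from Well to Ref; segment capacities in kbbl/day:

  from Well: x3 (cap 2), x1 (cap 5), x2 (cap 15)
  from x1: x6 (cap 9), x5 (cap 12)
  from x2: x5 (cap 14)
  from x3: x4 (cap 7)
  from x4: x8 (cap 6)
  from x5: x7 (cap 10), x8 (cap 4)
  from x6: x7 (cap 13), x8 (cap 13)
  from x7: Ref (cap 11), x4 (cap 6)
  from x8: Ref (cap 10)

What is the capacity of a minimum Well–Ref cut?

21

Augment Well→x1→x5→x7→Ref: bottleneck 5, flow now 5.
Augment Well→x2→x5→x7→Ref: bottleneck 5, flow now 10.
Augment Well→x2→x5→x8→Ref: bottleneck 4, flow now 14.
Augment Well→x3→x4→x8→Ref: bottleneck 2, flow now 16.
Augment Well→x2→x5→x1→x6→x7→Ref: bottleneck 1, flow now 17. (uses reverse residual edge)
Augment Well→x2→x5→x1→x6→x8→Ref: bottleneck 4, flow now 21. (uses reverse residual edge)
No augmenting path remains; maximum flow = 21.
By max-flow min-cut, the minimum cut capacity equals the max flow.
In the residual graph, reachable from Well: {Well, x2}.
Min-cut edges: Well→x1 (5), Well→x3 (2), x2→x5 (14); capacity 5 + 2 + 14 = 21.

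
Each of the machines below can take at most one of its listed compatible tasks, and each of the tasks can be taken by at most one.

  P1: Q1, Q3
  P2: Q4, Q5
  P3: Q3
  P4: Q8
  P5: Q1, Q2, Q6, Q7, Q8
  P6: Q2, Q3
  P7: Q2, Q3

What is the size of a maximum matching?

Unit-capacity flow: source→left, listed edges, right→sink; max matching = max flow.
Augmenting path P1→Q1 (+1); matched 1.
Augmenting path P2→Q4 (+1); matched 2.
Augmenting path P3→Q3 (+1); matched 3.
Augmenting path P4→Q8 (+1); matched 4.
Augmenting path P5→Q2 (+1); matched 5.
Augmenting path P6→Q2→P5→Q6 (+1); matched 6.
No augmenting path remains; maximum matching = 6.
König certificate: {P1, P2, P4, P5, Q2, Q3} is a vertex cover of size 6 (every listed pair touches it), so no matching can be larger.

6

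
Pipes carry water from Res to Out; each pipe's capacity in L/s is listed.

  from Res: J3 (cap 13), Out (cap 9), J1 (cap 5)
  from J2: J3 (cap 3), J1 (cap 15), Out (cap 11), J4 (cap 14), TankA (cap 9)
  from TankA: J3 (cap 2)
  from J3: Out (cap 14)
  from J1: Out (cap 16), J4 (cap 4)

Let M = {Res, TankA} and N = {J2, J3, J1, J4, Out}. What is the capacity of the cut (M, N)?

Edges leaving {Res, TankA}: Res→J3 (13), Res→J1 (5), Res→Out (9), TankA→J3 (2).
Cut capacity = 13 + 5 + 9 + 2 = 29.

29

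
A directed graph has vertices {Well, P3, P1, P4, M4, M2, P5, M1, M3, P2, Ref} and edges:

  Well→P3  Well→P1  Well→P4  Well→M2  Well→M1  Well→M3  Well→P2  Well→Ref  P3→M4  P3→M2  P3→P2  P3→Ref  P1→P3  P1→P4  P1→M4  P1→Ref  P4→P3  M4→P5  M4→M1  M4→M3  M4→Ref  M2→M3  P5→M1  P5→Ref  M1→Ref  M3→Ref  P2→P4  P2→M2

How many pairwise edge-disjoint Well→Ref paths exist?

Assign every edge capacity 1; by Menger, the answer equals the max flow.
Path Well→Ref (+1); total 1.
Path Well→P3→Ref (+1); total 2.
Path Well→P1→Ref (+1); total 3.
Path Well→M1→Ref (+1); total 4.
Path Well→M3→Ref (+1); total 5.
Path Well→P4→P3→M4→Ref (+1); total 6.
No residual Well→Ref path; max flow = 6.
Certifying cut of size 6: {M3→Ref, P4→P3, Well→M1, Well→P1, Well→P3, Well→Ref}.

6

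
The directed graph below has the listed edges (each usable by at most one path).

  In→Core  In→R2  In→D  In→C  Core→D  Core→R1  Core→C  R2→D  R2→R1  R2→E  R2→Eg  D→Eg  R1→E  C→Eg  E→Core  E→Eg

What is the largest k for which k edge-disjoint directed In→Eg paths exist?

Assign every edge capacity 1; by Menger, the answer equals the max flow.
Path In→R2→Eg (+1); total 1.
Path In→D→Eg (+1); total 2.
Path In→C→Eg (+1); total 3.
Path In→Core→R1→E→Eg (+1); total 4.
No residual In→Eg path; max flow = 4.
Certifying cut of size 4: {In→C, In→Core, In→D, In→R2}.

4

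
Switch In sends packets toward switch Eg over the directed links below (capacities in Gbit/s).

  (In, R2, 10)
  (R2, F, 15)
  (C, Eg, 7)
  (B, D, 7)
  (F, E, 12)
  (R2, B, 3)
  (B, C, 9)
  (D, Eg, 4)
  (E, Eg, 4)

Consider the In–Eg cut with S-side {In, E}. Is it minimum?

No — its capacity is 14, but the minimum cut has capacity 7.

Given cut capacity: 10 + 4 = 14.
Augment In→R2→B→D→Eg: bottleneck 3, flow now 3.
Augment In→R2→F→E→Eg: bottleneck 4, flow now 7.
No augmenting path remains; maximum flow = 7.
In the residual graph, reachable from In: {In, R2, F, E}.
Min-cut edges: R2→B (3), E→Eg (4); capacity 3 + 4 = 7.
Cut capacity 14 exceeds the max flow 7, so it is not minimum.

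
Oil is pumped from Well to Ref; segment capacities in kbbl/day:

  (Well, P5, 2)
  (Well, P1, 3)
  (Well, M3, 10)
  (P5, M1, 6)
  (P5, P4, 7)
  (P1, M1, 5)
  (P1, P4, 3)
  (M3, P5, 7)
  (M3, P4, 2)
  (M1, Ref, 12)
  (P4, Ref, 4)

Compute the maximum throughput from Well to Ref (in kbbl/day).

Augment Well→P5→M1→Ref: bottleneck 2, flow now 2.
Augment Well→P1→M1→Ref: bottleneck 3, flow now 5.
Augment Well→M3→P4→Ref: bottleneck 2, flow now 7.
Augment Well→M3→P5→M1→Ref: bottleneck 4, flow now 11.
Augment Well→M3→P5→P4→Ref: bottleneck 2, flow now 13.
No augmenting path remains; maximum flow = 13.
In the residual graph, reachable from Well: {Well, P5, M3, P4}.
Min-cut edges: Well→P1 (3), P5→M1 (6), P4→Ref (4); capacity 3 + 6 + 4 = 13.
This cut is saturated, so no flow can exceed 13.

13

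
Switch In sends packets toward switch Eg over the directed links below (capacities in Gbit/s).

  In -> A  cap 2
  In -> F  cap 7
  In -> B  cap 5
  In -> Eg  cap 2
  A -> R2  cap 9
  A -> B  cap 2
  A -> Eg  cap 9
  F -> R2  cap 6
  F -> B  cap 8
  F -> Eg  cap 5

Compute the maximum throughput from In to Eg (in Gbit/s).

Augment In→Eg: bottleneck 2, flow now 2.
Augment In→A→Eg: bottleneck 2, flow now 4.
Augment In→F→Eg: bottleneck 5, flow now 9.
No augmenting path remains; maximum flow = 9.
In the residual graph, reachable from In: {In, F, R2, B}.
Min-cut edges: In→A (2), In→Eg (2), F→Eg (5); capacity 2 + 2 + 5 = 9.
This cut is saturated, so no flow can exceed 9.

9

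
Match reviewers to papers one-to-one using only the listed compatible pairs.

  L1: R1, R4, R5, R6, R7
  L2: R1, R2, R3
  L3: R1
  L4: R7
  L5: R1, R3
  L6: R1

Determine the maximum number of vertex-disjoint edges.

Unit-capacity flow: source→left, listed edges, right→sink; max matching = max flow.
Augmenting path L1→R1 (+1); matched 1.
Augmenting path L2→R2 (+1); matched 2.
Augmenting path L4→R7 (+1); matched 3.
Augmenting path L5→R3 (+1); matched 4.
Augmenting path L3→R1→L1→R4 (+1); matched 5.
No augmenting path remains; maximum matching = 5.
König certificate: {L1, L2, L4, L5, R1} is a vertex cover of size 5 (every listed pair touches it), so no matching can be larger.

5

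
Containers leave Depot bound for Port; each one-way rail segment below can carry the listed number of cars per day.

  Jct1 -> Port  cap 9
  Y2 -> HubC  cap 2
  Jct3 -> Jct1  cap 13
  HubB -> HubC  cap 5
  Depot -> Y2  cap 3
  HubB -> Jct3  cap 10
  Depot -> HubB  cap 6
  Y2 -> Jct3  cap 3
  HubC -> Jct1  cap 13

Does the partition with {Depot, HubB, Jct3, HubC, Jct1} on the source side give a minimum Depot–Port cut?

No — its capacity is 12, but the minimum cut has capacity 9.

Given cut capacity: 3 + 9 = 12.
Augment Depot→HubB→Jct3→Jct1→Port: bottleneck 6, flow now 6.
Augment Depot→Y2→Jct3→Jct1→Port: bottleneck 3, flow now 9.
No augmenting path remains; maximum flow = 9.
In the residual graph, reachable from Depot: {Depot}.
Min-cut edges: Depot→HubB (6), Depot→Y2 (3); capacity 6 + 3 = 9.
Cut capacity 12 exceeds the max flow 9, so it is not minimum.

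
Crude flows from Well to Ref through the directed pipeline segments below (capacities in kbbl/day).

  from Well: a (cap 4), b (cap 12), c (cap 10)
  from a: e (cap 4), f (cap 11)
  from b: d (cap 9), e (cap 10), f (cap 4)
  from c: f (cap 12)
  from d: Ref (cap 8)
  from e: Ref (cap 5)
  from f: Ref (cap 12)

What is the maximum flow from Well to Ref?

25

Augment Well→a→e→Ref: bottleneck 4, flow now 4.
Augment Well→b→d→Ref: bottleneck 8, flow now 12.
Augment Well→b→e→Ref: bottleneck 1, flow now 13.
Augment Well→b→f→Ref: bottleneck 3, flow now 16.
Augment Well→c→f→Ref: bottleneck 9, flow now 25.
No augmenting path remains; maximum flow = 25.
In the residual graph, reachable from Well: {Well, a, b, c, d, e, f}.
Min-cut edges: d→Ref (8), e→Ref (5), f→Ref (12); capacity 8 + 5 + 12 = 25.
This cut is saturated, so no flow can exceed 25.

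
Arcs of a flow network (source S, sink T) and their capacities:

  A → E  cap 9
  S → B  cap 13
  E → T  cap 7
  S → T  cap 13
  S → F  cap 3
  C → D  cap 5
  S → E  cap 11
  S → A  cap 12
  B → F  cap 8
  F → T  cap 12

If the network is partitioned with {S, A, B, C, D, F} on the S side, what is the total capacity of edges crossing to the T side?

Edges leaving {S, A, B, C, D, F}: S→E (11), S→T (13), A→E (9), F→T (12).
Cut capacity = 11 + 13 + 9 + 12 = 45.

45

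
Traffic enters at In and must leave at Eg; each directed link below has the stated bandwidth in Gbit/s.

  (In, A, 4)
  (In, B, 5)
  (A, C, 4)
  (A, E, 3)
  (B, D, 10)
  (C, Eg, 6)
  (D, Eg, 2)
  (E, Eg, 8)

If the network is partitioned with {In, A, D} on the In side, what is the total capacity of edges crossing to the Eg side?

Edges leaving {In, A, D}: In→B (5), A→C (4), A→E (3), D→Eg (2).
Cut capacity = 5 + 4 + 3 + 2 = 14.

14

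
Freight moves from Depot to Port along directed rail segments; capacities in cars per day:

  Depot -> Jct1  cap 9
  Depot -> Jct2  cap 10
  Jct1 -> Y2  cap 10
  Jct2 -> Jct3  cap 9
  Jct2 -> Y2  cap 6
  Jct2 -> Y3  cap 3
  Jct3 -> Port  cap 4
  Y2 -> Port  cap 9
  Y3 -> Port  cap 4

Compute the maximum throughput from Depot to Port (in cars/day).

Augment Depot→Jct1→Y2→Port: bottleneck 9, flow now 9.
Augment Depot→Jct2→Jct3→Port: bottleneck 4, flow now 13.
Augment Depot→Jct2→Y3→Port: bottleneck 3, flow now 16.
No augmenting path remains; maximum flow = 16.
In the residual graph, reachable from Depot: {Depot, Jct1, Jct2, Jct3, Y2}.
Min-cut edges: Jct2→Y3 (3), Jct3→Port (4), Y2→Port (9); capacity 3 + 4 + 9 = 16.
This cut is saturated, so no flow can exceed 16.

16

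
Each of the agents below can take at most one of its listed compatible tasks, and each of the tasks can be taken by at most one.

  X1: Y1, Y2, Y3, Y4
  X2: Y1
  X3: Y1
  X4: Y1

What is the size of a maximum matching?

Unit-capacity flow: source→left, listed edges, right→sink; max matching = max flow.
Augmenting path X1→Y1 (+1); matched 1.
Augmenting path X2→Y1→X1→Y2 (+1); matched 2.
No augmenting path remains; maximum matching = 2.
König certificate: {X1, Y1} is a vertex cover of size 2 (every listed pair touches it), so no matching can be larger.

2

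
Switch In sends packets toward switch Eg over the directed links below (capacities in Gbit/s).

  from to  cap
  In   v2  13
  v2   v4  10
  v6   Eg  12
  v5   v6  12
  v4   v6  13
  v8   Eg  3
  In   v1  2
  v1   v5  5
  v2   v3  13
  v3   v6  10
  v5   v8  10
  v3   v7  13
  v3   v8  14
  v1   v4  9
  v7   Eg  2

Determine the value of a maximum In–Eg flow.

Augment In→v1→v4→v6→Eg: bottleneck 2, flow now 2.
Augment In→v2→v3→v6→Eg: bottleneck 10, flow now 12.
Augment In→v2→v3→v7→Eg: bottleneck 2, flow now 14.
Augment In→v2→v3→v8→Eg: bottleneck 1, flow now 15.
No augmenting path remains; maximum flow = 15.
In the residual graph, reachable from In: {In}.
Min-cut edges: In→v1 (2), In→v2 (13); capacity 2 + 13 = 15.
This cut is saturated, so no flow can exceed 15.

15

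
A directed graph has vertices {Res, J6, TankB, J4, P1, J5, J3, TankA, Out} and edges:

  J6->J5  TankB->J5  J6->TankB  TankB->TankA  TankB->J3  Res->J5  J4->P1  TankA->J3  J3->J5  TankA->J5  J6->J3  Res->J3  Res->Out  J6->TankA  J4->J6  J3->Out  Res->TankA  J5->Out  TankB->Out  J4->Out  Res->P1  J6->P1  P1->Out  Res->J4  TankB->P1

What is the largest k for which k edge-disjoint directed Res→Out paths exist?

5

Assign every edge capacity 1; by Menger, the answer equals the max flow.
Path Res→Out (+1); total 1.
Path Res→J4→Out (+1); total 2.
Path Res→P1→Out (+1); total 3.
Path Res→J5→Out (+1); total 4.
Path Res→J3→Out (+1); total 5.
No residual Res→Out path; max flow = 5.
Certifying cut of size 5: {J3→Out, J5→Out, Res→J4, Res→Out, Res→P1}.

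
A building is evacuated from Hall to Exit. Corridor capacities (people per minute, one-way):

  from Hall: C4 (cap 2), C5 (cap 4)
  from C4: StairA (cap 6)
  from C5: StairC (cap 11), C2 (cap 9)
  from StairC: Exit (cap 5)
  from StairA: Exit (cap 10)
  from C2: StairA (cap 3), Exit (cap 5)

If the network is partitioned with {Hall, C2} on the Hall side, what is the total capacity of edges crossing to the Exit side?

Edges leaving {Hall, C2}: Hall→C4 (2), Hall→C5 (4), C2→StairA (3), C2→Exit (5).
Cut capacity = 2 + 4 + 3 + 5 = 14.

14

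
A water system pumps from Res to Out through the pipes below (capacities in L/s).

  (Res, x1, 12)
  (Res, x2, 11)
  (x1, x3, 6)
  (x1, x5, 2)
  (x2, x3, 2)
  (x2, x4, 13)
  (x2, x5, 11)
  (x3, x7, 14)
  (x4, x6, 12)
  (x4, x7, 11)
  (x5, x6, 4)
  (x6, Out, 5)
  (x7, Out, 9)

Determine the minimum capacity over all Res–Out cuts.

Augment Res→x1→x3→x7→Out: bottleneck 6, flow now 6.
Augment Res→x1→x5→x6→Out: bottleneck 2, flow now 8.
Augment Res→x2→x3→x7→Out: bottleneck 2, flow now 10.
Augment Res→x2→x4→x6→Out: bottleneck 3, flow now 13.
Augment Res→x2→x4→x7→Out: bottleneck 1, flow now 14.
No augmenting path remains; maximum flow = 14.
By max-flow min-cut, the minimum cut capacity equals the max flow.
In the residual graph, reachable from Res: {Res, x1, x2, x3, x4, x5, x6, x7}.
Min-cut edges: x6→Out (5), x7→Out (9); capacity 5 + 9 = 14.

14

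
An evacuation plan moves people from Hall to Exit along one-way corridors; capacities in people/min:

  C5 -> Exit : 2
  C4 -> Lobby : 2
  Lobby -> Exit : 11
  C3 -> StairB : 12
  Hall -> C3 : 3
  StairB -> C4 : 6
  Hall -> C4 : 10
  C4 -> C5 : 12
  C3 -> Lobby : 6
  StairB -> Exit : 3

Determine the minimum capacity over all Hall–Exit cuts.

7

Augment Hall→C3→Lobby→Exit: bottleneck 3, flow now 3.
Augment Hall→C4→Lobby→Exit: bottleneck 2, flow now 5.
Augment Hall→C4→C5→Exit: bottleneck 2, flow now 7.
No augmenting path remains; maximum flow = 7.
By max-flow min-cut, the minimum cut capacity equals the max flow.
In the residual graph, reachable from Hall: {Hall, C4, C5}.
Min-cut edges: Hall→C3 (3), C4→Lobby (2), C5→Exit (2); capacity 3 + 2 + 2 = 7.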